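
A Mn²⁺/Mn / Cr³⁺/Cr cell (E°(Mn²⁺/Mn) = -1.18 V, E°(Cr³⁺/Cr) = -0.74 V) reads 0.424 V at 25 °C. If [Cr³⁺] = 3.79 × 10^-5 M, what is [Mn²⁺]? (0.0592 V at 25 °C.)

0.0039 M

From the Nernst equation, log Q = n(E° − E)/0.0592 = 6(0.44 − 0.424)/0.0592 = 1.622, so Q = 41.8.
With Q = [Mn²⁺]^3/[Cr³⁺]^2 and the known concentrations, [Mn²⁺]^3 in the numerator gives [Mn²⁺] = 0.0039 M.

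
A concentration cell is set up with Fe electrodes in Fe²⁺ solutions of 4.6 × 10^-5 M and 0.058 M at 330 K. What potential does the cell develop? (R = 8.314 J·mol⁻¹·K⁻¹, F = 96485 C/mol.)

Both half-cells are Fe²⁺/Fe, so E°_cell = 0. The concentrated side is the cathode; the cell reaction moves Fe²⁺ from high to low concentration with n = 2.
Q = [Fe²⁺]_dilute/[Fe²⁺]_conc = 4.6 × 10^-5/0.058 = 7.93 × 10^-4.
E = 0 − (RT/nF) ln Q = −((8.314×330)/(2×96485))(-7.140) = 0.1015 V.

0.10 V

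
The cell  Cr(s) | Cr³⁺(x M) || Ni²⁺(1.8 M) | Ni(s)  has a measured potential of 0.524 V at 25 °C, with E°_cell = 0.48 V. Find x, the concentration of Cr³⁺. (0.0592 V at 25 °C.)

From the Nernst equation, log Q = n(E° − E)/0.0592 = 6(0.48 − 0.524)/0.0592 = -4.459, so Q = 3.47 × 10^-5.
With Q = [Cr³⁺]^2/[Ni²⁺]^3 and the known concentrations, [Cr³⁺]^2 in the numerator gives [Cr³⁺] = 0.014 M.

0.014 M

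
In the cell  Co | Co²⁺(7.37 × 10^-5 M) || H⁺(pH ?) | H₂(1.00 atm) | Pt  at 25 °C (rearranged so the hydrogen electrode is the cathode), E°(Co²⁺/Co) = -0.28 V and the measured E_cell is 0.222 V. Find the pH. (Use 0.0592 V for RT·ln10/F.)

pH = 3.05

E°_cell = 0.28 V and n = 2.
log Q = n(E° − E)/0.0592 = 2×(0.28 − 0.222)/0.0592 = 1.959.
With Q = [Co²⁺]·P(H₂) / [H⁺]^2, solving for [H⁺] gives log[H⁺] = -3.046, so pH = 3.05.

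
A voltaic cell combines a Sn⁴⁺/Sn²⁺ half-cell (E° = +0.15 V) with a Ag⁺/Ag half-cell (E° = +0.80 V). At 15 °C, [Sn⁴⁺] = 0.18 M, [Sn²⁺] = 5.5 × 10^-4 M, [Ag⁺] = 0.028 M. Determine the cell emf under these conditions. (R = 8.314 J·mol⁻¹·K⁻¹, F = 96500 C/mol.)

The Ag⁺/Ag couple has the higher reduction potential and acts as the cathode, so E°_cell = +0.80 − (+0.15) = 0.65 V.
Balancing electrons gives n = 2; the reaction quotient is Q = [Sn⁴⁺]/([Sn²⁺]·[Ag⁺]^2) = 4.17 × 10^5.
E = E° − (RT/nF) ln Q = 0.65 − (8.314×288)/(2×96500) × (12.942) = 0.650 − 0.161 = 0.489 V.

0.489 V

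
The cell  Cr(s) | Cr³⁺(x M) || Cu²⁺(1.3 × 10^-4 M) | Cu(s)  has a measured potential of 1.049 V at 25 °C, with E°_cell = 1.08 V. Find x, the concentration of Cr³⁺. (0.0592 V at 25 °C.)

5.5 × 10^-5 M

From the Nernst equation, log Q = n(E° − E)/0.0592 = 6(1.08 − 1.049)/0.0592 = 3.142, so Q = 1390.
With Q = [Cr³⁺]^2/[Cu²⁺]^3 and the known concentrations, [Cr³⁺]^2 in the numerator gives [Cr³⁺] = 5.5 × 10^-5 M.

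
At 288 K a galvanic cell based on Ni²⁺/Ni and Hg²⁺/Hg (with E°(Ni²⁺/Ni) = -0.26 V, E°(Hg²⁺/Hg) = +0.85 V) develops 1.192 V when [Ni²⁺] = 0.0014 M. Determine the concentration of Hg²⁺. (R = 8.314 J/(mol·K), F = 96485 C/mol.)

1.0 M

From the Nernst equation, ln Q = nF(E° − E)/RT = 2×96485×(1.11 − 1.192)/(8.314×288) = -6.608, so Q = 0.00135.
With Q = [Ni²⁺]/[Hg²⁺] and the known concentrations, [Hg²⁺] in the denominator gives [Hg²⁺] = 1.0 M.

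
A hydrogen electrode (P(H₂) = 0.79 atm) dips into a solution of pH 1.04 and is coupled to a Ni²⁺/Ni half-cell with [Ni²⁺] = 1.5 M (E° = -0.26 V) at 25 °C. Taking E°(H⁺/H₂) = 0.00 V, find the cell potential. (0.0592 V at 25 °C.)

0.20 V

The hydrogen couple is the cathode, so E°_cell = 0.26 V; n = 2.
[H⁺] = 10^(−1.04) = 0.091 M, and Q = [Ni²⁺]·P(H₂) / [H⁺]^2 = 142.
E = E° − (0.0592/2) log Q = 0.26 − (0.0592/2)(2.154) = 0.196 V.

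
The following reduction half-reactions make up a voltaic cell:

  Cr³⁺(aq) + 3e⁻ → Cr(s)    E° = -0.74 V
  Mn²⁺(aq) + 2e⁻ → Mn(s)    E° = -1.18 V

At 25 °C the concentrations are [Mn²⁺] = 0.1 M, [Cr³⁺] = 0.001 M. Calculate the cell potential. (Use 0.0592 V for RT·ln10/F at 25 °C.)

The Cr³⁺/Cr couple has the higher reduction potential and acts as the cathode, so E°_cell = -0.74 − (-1.18) = 0.44 V.
Balancing electrons gives n = 6; the reaction quotient is Q = [Mn²⁺]^3/[Cr³⁺]^2 = 1000.
At 25 °C, E = E° − (0.0592/n) log Q = 0.44 − (0.0592/6)(3.000) = 0.440 − 0.030 = 0.410 V.

0.410 V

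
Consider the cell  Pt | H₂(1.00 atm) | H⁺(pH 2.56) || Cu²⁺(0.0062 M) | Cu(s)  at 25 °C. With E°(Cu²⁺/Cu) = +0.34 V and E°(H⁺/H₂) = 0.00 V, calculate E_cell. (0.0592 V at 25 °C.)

0.43 V

The Cu²⁺/Cu couple is the cathode, so E°_cell = 0.34 V; n = 2.
[H⁺] = 10^(−2.56) = 0.0028 M, and Q = [H⁺]^2 / ([Cu²⁺]·P(H₂)) = 0.00122.
E = E° − (0.0592/2) log Q = 0.34 − (0.0592/2)(-2.912) = 0.426 V.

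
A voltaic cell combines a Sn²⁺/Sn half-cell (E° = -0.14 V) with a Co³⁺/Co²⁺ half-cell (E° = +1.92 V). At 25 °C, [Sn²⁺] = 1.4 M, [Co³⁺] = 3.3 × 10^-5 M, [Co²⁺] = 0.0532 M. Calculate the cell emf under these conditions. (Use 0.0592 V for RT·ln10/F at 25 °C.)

1.87 V

The Co³⁺/Co²⁺ couple has the higher reduction potential and acts as the cathode, so E°_cell = +1.92 − (-0.14) = 2.06 V.
Balancing electrons gives n = 2; the reaction quotient is Q = [Sn²⁺]·[Co²⁺]^2/[Co³⁺]^2 = 3.64 × 10^6.
At 25 °C, E = E° − (0.0592/n) log Q = 2.06 − (0.0592/2)(6.561) = 2.060 − 0.194 = 1.866 V.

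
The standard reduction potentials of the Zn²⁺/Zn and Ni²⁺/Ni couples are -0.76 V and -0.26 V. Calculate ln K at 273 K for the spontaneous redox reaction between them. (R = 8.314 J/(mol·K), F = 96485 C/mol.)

E°_cell = -0.26 − (-0.76) = 0.50 V, with n = 2 electrons transferred.
At equilibrium E = 0, so the Nernst equation gives ln K = nFE°/RT = (2)(96485)(0.50)/((8.314)(273)) = 42.51.

ln K = 42.5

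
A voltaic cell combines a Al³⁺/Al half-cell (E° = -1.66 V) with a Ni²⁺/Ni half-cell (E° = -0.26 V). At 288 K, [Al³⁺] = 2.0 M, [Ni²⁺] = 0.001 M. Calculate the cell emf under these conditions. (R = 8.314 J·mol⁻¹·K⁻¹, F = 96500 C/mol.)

The Ni²⁺/Ni couple has the higher reduction potential and acts as the cathode, so E°_cell = -0.26 − (-1.66) = 1.40 V.
Balancing electrons gives n = 6; the reaction quotient is Q = [Al³⁺]^2/[Ni²⁺]^3 = 4 × 10^9.
E = E° − (RT/nF) ln Q = 1.40 − (8.314×288)/(6×96500) × (22.110) = 1.400 − 0.091 = 1.309 V.

1.31 V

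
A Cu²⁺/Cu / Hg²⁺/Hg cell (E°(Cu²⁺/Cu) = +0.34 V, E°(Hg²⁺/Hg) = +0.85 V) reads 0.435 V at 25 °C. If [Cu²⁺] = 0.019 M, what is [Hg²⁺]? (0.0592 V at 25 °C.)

5.6 × 10^-5 M

From the Nernst equation, log Q = n(E° − E)/0.0592 = 2(0.51 − 0.435)/0.0592 = 2.534, so Q = 342.
With Q = [Cu²⁺]/[Hg²⁺] and the known concentrations, [Hg²⁺] in the denominator gives [Hg²⁺] = 5.6 × 10^-5 M.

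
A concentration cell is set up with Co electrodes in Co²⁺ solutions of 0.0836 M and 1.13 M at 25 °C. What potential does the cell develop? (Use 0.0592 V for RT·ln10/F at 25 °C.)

0.033 V

Both half-cells are Co²⁺/Co, so E°_cell = 0. The concentrated side is the cathode; the cell reaction moves Co²⁺ from high to low concentration with n = 2.
Q = [Co²⁺]_dilute/[Co²⁺]_conc = 0.0836/1.13 = 0.0740.
E = 0 − (0.0592/2) log Q = −(0.0592/2)(-1.131) = 0.0335 V.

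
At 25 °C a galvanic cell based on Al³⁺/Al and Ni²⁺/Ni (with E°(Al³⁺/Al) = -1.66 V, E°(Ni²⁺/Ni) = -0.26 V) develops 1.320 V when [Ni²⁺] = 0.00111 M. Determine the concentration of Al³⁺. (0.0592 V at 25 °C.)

0.42 M

From the Nernst equation, log Q = n(E° − E)/0.0592 = 6(1.40 − 1.320)/0.0592 = 8.108, so Q = 1.28 × 10^8.
With Q = [Al³⁺]^2/[Ni²⁺]^3 and the known concentrations, [Al³⁺]^2 in the numerator gives [Al³⁺] = 0.42 M.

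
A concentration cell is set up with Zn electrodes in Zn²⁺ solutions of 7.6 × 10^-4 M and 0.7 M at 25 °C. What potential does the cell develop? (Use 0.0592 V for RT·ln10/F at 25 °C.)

0.088 V

Both half-cells are Zn²⁺/Zn, so E°_cell = 0. The concentrated side is the cathode; the cell reaction moves Zn²⁺ from high to low concentration with n = 2.
Q = [Zn²⁺]_dilute/[Zn²⁺]_conc = 7.6 × 10^-4/0.7 = 0.00109.
E = 0 − (0.0592/2) log Q = −(0.0592/2)(-2.964) = 0.0877 V.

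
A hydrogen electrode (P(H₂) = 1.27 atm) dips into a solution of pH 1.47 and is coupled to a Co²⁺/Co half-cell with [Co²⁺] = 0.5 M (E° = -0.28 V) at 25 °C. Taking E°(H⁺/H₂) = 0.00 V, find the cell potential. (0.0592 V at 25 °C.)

0.20 V

The hydrogen couple is the cathode, so E°_cell = 0.28 V; n = 2.
[H⁺] = 10^(−1.47) = 0.034 M, and Q = [Co²⁺]·P(H₂) / [H⁺]^2 = 553.
E = E° − (0.0592/2) log Q = 0.28 − (0.0592/2)(2.743) = 0.199 V.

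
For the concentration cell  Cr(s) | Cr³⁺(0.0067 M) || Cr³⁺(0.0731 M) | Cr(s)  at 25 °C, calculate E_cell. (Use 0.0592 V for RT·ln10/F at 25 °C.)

0.020 V

Both half-cells are Cr³⁺/Cr, so E°_cell = 0. The concentrated side is the cathode; the cell reaction moves Cr³⁺ from high to low concentration with n = 3.
Q = [Cr³⁺]_dilute/[Cr³⁺]_conc = 0.0067/0.0731 = 0.0917.
E = 0 − (0.0592/3) log Q = −(0.0592/3)(-1.038) = 0.0205 V.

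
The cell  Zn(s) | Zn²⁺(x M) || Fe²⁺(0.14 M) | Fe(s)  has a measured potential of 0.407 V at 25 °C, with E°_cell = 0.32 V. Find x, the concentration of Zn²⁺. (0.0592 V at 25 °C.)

1.6 × 10^-4 M

From the Nernst equation, log Q = n(E° − E)/0.0592 = 2(0.32 − 0.407)/0.0592 = -2.939, so Q = 0.00115.
With Q = [Zn²⁺]/[Fe²⁺] and the known concentrations, [Zn²⁺] in the numerator gives [Zn²⁺] = 1.6 × 10^-4 M.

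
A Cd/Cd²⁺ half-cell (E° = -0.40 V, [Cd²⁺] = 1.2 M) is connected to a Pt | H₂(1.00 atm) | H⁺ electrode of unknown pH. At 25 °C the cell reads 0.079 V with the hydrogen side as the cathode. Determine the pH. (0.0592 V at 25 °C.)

E°_cell = 0.40 V and n = 2.
log Q = n(E° − E)/0.0592 = 2×(0.40 − 0.079)/0.0592 = 10.845.
With Q = [Cd²⁺]·P(H₂) / [H⁺]^2, solving for [H⁺] gives log[H⁺] = -5.383, so pH = 5.38.

pH = 5.38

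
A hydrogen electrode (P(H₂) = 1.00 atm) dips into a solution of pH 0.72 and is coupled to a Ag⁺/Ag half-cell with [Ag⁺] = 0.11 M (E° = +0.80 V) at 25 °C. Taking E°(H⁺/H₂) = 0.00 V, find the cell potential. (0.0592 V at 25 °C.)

0.79 V

The Ag⁺/Ag couple is the cathode, so E°_cell = 0.80 V; n = 2.
[H⁺] = 10^(−0.72) = 0.19 M, and Q = [H⁺]^2 / ([Ag⁺]^2·P(H₂)) = 3.00.
E = E° − (0.0592/2) log Q = 0.80 − (0.0592/2)(0.477) = 0.786 V.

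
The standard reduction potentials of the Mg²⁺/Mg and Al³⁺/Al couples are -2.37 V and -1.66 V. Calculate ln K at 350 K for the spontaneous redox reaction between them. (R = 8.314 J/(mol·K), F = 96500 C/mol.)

E°_cell = -1.66 − (-2.37) = 0.71 V, with n = 6 electrons transferred.
At equilibrium E = 0, so the Nernst equation gives ln K = nFE°/RT = (6)(96500)(0.71)/((8.314)(350)) = 141.27.

ln K = 141.3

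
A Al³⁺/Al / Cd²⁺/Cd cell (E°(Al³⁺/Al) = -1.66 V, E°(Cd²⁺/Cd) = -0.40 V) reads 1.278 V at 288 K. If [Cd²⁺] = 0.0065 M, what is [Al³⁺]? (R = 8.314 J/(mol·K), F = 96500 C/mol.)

From the Nernst equation, ln Q = nF(E° − E)/RT = 6×96500×(1.26 − 1.278)/(8.314×288) = -4.353, so Q = 0.0129.
With Q = [Al³⁺]^2/[Cd²⁺]^3 and the known concentrations, [Al³⁺]^2 in the numerator gives [Al³⁺] = 5.9 × 10^-5 M.

5.9 × 10^-5 M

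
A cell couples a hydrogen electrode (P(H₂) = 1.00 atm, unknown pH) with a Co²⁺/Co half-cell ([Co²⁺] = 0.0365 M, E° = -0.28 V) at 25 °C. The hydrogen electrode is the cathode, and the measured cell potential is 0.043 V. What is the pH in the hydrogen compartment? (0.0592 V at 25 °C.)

pH = 4.72

E°_cell = 0.28 V and n = 2.
log Q = n(E° − E)/0.0592 = 2×(0.28 − 0.043)/0.0592 = 8.007.
With Q = [Co²⁺]·P(H₂) / [H⁺]^2, solving for [H⁺] gives log[H⁺] = -4.722, so pH = 4.72.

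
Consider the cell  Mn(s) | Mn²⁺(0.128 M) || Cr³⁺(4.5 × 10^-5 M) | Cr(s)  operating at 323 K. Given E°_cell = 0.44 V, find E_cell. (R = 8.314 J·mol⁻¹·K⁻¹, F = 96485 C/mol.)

Balancing electrons gives n = 6; the reaction quotient is Q = [Mn²⁺]^3/[Cr³⁺]^2 = 1.04 × 10^6.
E = E° − (RT/nF) ln Q = 0.44 − (8.314×323)/(6×96485) × (13.851) = 0.440 − 0.064 = 0.376 V.

0.376 V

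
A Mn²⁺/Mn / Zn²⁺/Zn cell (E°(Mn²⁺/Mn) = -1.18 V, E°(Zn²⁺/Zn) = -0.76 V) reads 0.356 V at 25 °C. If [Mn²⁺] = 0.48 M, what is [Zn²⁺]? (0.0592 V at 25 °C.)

From the Nernst equation, log Q = n(E° − E)/0.0592 = 2(0.42 − 0.356)/0.0592 = 2.162, so Q = 145.
With Q = [Mn²⁺]/[Zn²⁺] and the known concentrations, [Zn²⁺] in the denominator gives [Zn²⁺] = 0.0033 M.

0.0033 M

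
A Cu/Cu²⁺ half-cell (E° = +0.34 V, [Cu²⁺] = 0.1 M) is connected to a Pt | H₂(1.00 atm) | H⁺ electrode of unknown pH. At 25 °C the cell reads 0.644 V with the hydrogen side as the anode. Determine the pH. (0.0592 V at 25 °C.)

pH = 5.64

E°_cell = 0.34 V and n = 2.
log Q = n(E° − E)/0.0592 = 2×(0.34 − 0.644)/0.0592 = -10.270.
With Q = [H⁺]^2 / ([Cu²⁺]·P(H₂)), solving for [H⁺] gives log[H⁺] = -5.635, so pH = 5.64.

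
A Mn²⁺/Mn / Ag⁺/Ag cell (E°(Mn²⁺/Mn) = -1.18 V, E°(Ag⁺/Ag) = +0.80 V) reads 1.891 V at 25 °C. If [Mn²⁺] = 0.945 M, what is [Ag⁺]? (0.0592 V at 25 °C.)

0.031 M

From the Nernst equation, log Q = n(E° − E)/0.0592 = 2(1.98 − 1.891)/0.0592 = 3.007, so Q = 1020.
With Q = [Mn²⁺]/[Ag⁺]^2 and the known concentrations, [Ag⁺]^2 in the denominator gives [Ag⁺] = 0.031 M.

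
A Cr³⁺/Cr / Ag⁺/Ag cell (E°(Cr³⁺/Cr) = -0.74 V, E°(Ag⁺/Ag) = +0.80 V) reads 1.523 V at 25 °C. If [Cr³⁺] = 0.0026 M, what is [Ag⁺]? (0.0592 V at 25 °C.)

0.071 M

From the Nernst equation, log Q = n(E° − E)/0.0592 = 3(1.54 − 1.523)/0.0592 = 0.861, so Q = 7.27.
With Q = [Cr³⁺]/[Ag⁺]^3 and the known concentrations, [Ag⁺]^3 in the denominator gives [Ag⁺] = 0.071 M.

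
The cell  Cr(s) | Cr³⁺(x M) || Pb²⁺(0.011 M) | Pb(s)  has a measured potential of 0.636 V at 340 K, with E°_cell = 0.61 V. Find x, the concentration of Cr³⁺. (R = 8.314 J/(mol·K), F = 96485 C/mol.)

8.1 × 10^-5 M

From the Nernst equation, ln Q = nF(E° − E)/RT = 6×96485×(0.61 − 0.636)/(8.314×340) = -5.325, so Q = 0.00487.
With Q = [Cr³⁺]^2/[Pb²⁺]^3 and the known concentrations, [Cr³⁺]^2 in the numerator gives [Cr³⁺] = 8.1 × 10^-5 M.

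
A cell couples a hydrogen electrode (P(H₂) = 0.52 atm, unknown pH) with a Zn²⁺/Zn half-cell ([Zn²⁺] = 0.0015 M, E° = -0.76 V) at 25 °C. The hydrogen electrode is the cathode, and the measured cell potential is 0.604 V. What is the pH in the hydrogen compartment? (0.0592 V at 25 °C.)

E°_cell = 0.76 V and n = 2.
log Q = n(E° − E)/0.0592 = 2×(0.76 − 0.604)/0.0592 = 5.270.
With Q = [Zn²⁺]·P(H₂) / [H⁺]^2, solving for [H⁺] gives log[H⁺] = -4.189, so pH = 4.19.

pH = 4.19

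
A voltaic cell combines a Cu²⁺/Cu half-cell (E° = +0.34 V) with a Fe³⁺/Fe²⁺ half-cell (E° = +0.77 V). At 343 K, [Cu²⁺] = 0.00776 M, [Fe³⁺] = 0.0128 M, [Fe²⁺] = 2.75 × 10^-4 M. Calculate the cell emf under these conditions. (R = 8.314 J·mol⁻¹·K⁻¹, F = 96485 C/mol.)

0.615 V

The Fe³⁺/Fe²⁺ couple has the higher reduction potential and acts as the cathode, so E°_cell = +0.77 − (+0.34) = 0.43 V.
Balancing electrons gives n = 2; the reaction quotient is Q = [Cu²⁺]·[Fe²⁺]^2/[Fe³⁺]^2 = 3.58 × 10^-6.
E = E° − (RT/nF) ln Q = 0.43 − (8.314×343)/(2×96485) × (-12.540) = 0.430 + 0.185 = 0.615 V.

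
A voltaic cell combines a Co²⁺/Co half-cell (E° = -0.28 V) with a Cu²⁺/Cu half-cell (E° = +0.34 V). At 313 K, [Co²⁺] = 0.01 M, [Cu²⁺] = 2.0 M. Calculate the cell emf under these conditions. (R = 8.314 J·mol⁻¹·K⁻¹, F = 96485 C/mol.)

The Cu²⁺/Cu couple has the higher reduction potential and acts as the cathode, so E°_cell = +0.34 − (-0.28) = 0.62 V.
Balancing electrons gives n = 2; the reaction quotient is Q = [Co²⁺]/[Cu²⁺] = 0.00500.
E = E° − (RT/nF) ln Q = 0.62 − (8.314×313)/(2×96485) × (-5.298) = 0.620 + 0.071 = 0.691 V.

0.691 V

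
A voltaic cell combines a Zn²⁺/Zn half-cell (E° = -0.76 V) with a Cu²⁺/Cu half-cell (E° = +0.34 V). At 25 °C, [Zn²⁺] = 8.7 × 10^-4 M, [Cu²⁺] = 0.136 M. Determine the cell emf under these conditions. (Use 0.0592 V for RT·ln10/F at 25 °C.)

1.16 V

The Cu²⁺/Cu couple has the higher reduction potential and acts as the cathode, so E°_cell = +0.34 − (-0.76) = 1.10 V.
Balancing electrons gives n = 2; the reaction quotient is Q = [Zn²⁺]/[Cu²⁺] = 0.00640.
At 25 °C, E = E° − (0.0592/n) log Q = 1.10 − (0.0592/2)(-2.194) = 1.100 + 0.065 = 1.165 V.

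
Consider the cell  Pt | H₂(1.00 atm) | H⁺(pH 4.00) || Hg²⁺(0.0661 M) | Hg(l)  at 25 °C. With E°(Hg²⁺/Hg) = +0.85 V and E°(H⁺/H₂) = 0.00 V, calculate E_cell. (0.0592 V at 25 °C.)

The Hg²⁺/Hg couple is the cathode, so E°_cell = 0.85 V; n = 2.
[H⁺] = 10^(−4.00) = 1 × 10^-4 M, and Q = [H⁺]^2 / ([Hg²⁺]·P(H₂)) = 1.51 × 10^-7.
E = E° − (0.0592/2) log Q = 0.85 − (0.0592/2)(-6.820) = 1.052 V.

1.05 V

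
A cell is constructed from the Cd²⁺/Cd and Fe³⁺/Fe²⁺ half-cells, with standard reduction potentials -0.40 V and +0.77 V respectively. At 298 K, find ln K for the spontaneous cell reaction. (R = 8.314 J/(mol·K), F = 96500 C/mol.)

ln K = 91.1

E°_cell = +0.77 − (-0.40) = 1.17 V, with n = 2 electrons transferred.
At equilibrium E = 0, so the Nernst equation gives ln K = nFE°/RT = (2)(96500)(1.17)/((8.314)(298)) = 91.14.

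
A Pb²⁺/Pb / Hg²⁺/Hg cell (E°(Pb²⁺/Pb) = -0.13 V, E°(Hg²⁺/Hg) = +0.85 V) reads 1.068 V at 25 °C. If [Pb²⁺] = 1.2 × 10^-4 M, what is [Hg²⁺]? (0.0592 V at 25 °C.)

0.11 M

From the Nernst equation, log Q = n(E° − E)/0.0592 = 2(0.98 − 1.068)/0.0592 = -2.973, so Q = 0.00106.
With Q = [Pb²⁺]/[Hg²⁺] and the known concentrations, [Hg²⁺] in the denominator gives [Hg²⁺] = 0.11 M.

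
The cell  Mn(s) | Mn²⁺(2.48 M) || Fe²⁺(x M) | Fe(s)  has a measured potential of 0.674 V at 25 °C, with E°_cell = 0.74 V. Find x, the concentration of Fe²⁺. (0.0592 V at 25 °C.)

0.015 M

From the Nernst equation, log Q = n(E° − E)/0.0592 = 2(0.74 − 0.674)/0.0592 = 2.230, so Q = 170.
With Q = [Mn²⁺]/[Fe²⁺] and the known concentrations, [Fe²⁺] in the denominator gives [Fe²⁺] = 0.015 M.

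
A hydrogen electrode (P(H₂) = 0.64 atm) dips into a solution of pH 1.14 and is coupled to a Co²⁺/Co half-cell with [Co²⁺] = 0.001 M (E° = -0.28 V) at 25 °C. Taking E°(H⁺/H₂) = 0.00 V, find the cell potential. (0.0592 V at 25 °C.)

The hydrogen couple is the cathode, so E°_cell = 0.28 V; n = 2.
[H⁺] = 10^(−1.14) = 0.072 M, and Q = [Co²⁺]·P(H₂) / [H⁺]^2 = 0.122.
E = E° − (0.0592/2) log Q = 0.28 − (0.0592/2)(-0.914) = 0.307 V.

0.31 V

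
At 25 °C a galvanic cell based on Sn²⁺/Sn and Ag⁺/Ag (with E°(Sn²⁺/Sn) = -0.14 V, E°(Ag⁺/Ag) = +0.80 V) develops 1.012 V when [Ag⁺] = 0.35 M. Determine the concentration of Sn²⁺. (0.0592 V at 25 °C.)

From the Nernst equation, log Q = n(E° − E)/0.0592 = 2(0.94 − 1.012)/0.0592 = -2.432, so Q = 0.00369.
With Q = [Sn²⁺]/[Ag⁺]^2 and the known concentrations, [Sn²⁺] in the numerator gives [Sn²⁺] = 4.5 × 10^-4 M.

4.5 × 10^-4 M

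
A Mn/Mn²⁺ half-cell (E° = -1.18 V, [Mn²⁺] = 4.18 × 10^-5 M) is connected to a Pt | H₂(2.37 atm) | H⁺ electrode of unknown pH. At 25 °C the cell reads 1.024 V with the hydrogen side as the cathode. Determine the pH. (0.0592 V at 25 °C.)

E°_cell = 1.18 V and n = 2.
log Q = n(E° − E)/0.0592 = 2×(1.18 − 1.024)/0.0592 = 5.270.
With Q = [Mn²⁺]·P(H₂) / [H⁺]^2, solving for [H⁺] gives log[H⁺] = -4.637, so pH = 4.64.

pH = 4.64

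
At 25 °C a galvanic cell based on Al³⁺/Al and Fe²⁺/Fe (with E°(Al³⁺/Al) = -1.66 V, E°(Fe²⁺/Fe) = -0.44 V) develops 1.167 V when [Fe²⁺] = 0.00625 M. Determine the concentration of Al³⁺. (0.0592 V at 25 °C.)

From the Nernst equation, log Q = n(E° − E)/0.0592 = 6(1.22 − 1.167)/0.0592 = 5.372, so Q = 2.35 × 10^5.
With Q = [Al³⁺]^2/[Fe²⁺]^3 and the known concentrations, [Al³⁺]^2 in the numerator gives [Al³⁺] = 0.24 M.

0.24 M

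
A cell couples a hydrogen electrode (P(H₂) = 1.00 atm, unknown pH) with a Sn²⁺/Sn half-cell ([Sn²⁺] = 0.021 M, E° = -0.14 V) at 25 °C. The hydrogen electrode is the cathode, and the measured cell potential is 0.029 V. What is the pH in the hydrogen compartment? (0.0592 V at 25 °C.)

pH = 2.71

E°_cell = 0.14 V and n = 2.
log Q = n(E° − E)/0.0592 = 2×(0.14 − 0.029)/0.0592 = 3.750.
With Q = [Sn²⁺]·P(H₂) / [H⁺]^2, solving for [H⁺] gives log[H⁺] = -2.714, so pH = 2.71.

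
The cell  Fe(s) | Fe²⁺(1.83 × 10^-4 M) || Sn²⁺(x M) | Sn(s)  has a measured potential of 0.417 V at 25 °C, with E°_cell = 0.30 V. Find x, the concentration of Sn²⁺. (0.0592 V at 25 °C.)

1.6 M

From the Nernst equation, log Q = n(E° − E)/0.0592 = 2(0.30 − 0.417)/0.0592 = -3.953, so Q = 1.12 × 10^-4.
With Q = [Fe²⁺]/[Sn²⁺] and the known concentrations, [Sn²⁺] in the denominator gives [Sn²⁺] = 1.6 M.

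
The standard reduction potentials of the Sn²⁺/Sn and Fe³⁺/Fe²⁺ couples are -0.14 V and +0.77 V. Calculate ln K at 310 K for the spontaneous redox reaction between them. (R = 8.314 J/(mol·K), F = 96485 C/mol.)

E°_cell = +0.77 − (-0.14) = 0.91 V, with n = 2 electrons transferred.
At equilibrium E = 0, so the Nernst equation gives ln K = nFE°/RT = (2)(96485)(0.91)/((8.314)(310)) = 68.13.

ln K = 68.1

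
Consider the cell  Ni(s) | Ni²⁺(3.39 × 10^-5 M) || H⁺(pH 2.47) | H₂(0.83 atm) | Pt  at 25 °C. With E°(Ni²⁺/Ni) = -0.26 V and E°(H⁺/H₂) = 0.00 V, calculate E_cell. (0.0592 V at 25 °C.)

The hydrogen couple is the cathode, so E°_cell = 0.26 V; n = 2.
[H⁺] = 10^(−2.47) = 0.0034 M, and Q = [Ni²⁺]·P(H₂) / [H⁺]^2 = 2.45.
E = E° − (0.0592/2) log Q = 0.26 − (0.0592/2)(0.389) = 0.248 V.

0.25 V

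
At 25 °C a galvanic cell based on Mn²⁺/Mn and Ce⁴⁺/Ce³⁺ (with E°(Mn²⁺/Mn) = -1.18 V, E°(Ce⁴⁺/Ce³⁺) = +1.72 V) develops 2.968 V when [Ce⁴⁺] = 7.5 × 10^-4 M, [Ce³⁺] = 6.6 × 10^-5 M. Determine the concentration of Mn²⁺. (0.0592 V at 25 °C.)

From the Nernst equation, log Q = n(E° − E)/0.0592 = 2(2.90 − 2.968)/0.0592 = -2.297, so Q = 0.00504.
With Q = [Mn²⁺]·[Ce³⁺]^2/[Ce⁴⁺]^2 and the known concentrations, [Mn²⁺] in the numerator gives [Mn²⁺] = 0.65 M.

0.65 M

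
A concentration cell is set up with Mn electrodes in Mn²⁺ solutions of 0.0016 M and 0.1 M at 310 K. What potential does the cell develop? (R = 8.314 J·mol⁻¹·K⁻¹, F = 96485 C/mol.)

Both half-cells are Mn²⁺/Mn, so E°_cell = 0. The concentrated side is the cathode; the cell reaction moves Mn²⁺ from high to low concentration with n = 2.
Q = [Mn²⁺]_dilute/[Mn²⁺]_conc = 0.0016/0.1 = 0.0160.
E = 0 − (RT/nF) ln Q = −((8.314×310)/(2×96485))(-4.135) = 0.0552 V.

0.055 V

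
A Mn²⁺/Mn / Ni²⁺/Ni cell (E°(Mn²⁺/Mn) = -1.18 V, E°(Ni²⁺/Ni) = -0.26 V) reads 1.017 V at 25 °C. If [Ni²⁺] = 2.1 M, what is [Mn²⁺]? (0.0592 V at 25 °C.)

0.0011 M

From the Nernst equation, log Q = n(E° − E)/0.0592 = 2(0.92 − 1.017)/0.0592 = -3.277, so Q = 5.28 × 10^-4.
With Q = [Mn²⁺]/[Ni²⁺] and the known concentrations, [Mn²⁺] in the numerator gives [Mn²⁺] = 0.0011 M.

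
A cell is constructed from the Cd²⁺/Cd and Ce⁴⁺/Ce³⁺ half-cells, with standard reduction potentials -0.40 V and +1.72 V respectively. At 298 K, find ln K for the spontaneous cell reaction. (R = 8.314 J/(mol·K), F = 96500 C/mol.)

ln K = 165.1

E°_cell = +1.72 − (-0.40) = 2.12 V, with n = 2 electrons transferred.
At equilibrium E = 0, so the Nernst equation gives ln K = nFE°/RT = (2)(96500)(2.12)/((8.314)(298)) = 165.15.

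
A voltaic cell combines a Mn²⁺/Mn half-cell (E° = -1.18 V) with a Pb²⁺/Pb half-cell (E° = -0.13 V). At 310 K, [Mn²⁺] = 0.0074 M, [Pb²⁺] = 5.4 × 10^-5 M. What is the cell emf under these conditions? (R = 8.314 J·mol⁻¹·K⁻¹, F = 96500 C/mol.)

0.984 V

The Pb²⁺/Pb couple has the higher reduction potential and acts as the cathode, so E°_cell = -0.13 − (-1.18) = 1.05 V.
Balancing electrons gives n = 2; the reaction quotient is Q = [Mn²⁺]/[Pb²⁺] = 137.
E = E° − (RT/nF) ln Q = 1.05 − (8.314×310)/(2×96500) × (4.920) = 1.050 − 0.066 = 0.984 V.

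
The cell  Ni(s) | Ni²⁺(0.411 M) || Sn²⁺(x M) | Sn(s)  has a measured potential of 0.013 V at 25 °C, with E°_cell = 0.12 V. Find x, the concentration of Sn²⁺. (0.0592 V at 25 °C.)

From the Nernst equation, log Q = n(E° − E)/0.0592 = 2(0.12 − 0.013)/0.0592 = 3.615, so Q = 4120.
With Q = [Ni²⁺]/[Sn²⁺] and the known concentrations, [Sn²⁺] in the denominator gives [Sn²⁺] = 1 × 10^-4 M.

1 × 10^-4 M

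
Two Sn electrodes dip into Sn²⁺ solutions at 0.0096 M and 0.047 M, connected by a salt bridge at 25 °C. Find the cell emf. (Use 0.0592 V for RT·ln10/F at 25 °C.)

Both half-cells are Sn²⁺/Sn, so E°_cell = 0. The concentrated side is the cathode; the cell reaction moves Sn²⁺ from high to low concentration with n = 2.
Q = [Sn²⁺]_dilute/[Sn²⁺]_conc = 0.0096/0.047 = 0.204.
E = 0 − (0.0592/2) log Q = −(0.0592/2)(-0.690) = 0.0204 V.

0.020 V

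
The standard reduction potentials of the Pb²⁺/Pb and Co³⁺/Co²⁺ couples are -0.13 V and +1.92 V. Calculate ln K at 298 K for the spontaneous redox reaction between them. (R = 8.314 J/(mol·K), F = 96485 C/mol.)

ln K = 159.7

E°_cell = +1.92 − (-0.13) = 2.05 V, with n = 2 electrons transferred.
At equilibrium E = 0, so the Nernst equation gives ln K = nFE°/RT = (2)(96485)(2.05)/((8.314)(298)) = 159.67.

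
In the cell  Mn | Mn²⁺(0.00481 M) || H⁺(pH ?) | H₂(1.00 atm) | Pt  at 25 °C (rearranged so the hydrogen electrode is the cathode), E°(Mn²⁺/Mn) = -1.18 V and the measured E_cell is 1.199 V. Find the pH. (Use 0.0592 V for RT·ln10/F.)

pH = 0.84

E°_cell = 1.18 V and n = 2.
log Q = n(E° − E)/0.0592 = 2×(1.18 − 1.199)/0.0592 = -0.642.
With Q = [Mn²⁺]·P(H₂) / [H⁺]^2, solving for [H⁺] gives log[H⁺] = -0.838, so pH = 0.84.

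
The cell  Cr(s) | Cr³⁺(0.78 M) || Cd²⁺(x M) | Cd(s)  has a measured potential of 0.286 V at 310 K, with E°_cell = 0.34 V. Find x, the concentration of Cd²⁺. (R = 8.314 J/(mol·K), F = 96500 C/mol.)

From the Nernst equation, ln Q = nF(E° − E)/RT = 6×96500×(0.34 − 0.286)/(8.314×310) = 12.131, so Q = 1.86 × 10^5.
With Q = [Cr³⁺]^2/[Cd²⁺]^3 and the known concentrations, [Cd²⁺]^3 in the denominator gives [Cd²⁺] = 0.015 M.

0.015 M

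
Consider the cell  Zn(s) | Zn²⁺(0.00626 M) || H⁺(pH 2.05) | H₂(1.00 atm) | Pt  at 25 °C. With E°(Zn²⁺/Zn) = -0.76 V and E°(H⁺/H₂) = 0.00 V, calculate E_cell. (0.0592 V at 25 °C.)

The hydrogen couple is the cathode, so E°_cell = 0.76 V; n = 2.
[H⁺] = 10^(−2.05) = 0.0089 M, and Q = [Zn²⁺]·P(H₂) / [H⁺]^2 = 78.8.
E = E° − (0.0592/2) log Q = 0.76 − (0.0592/2)(1.897) = 0.704 V.

0.70 V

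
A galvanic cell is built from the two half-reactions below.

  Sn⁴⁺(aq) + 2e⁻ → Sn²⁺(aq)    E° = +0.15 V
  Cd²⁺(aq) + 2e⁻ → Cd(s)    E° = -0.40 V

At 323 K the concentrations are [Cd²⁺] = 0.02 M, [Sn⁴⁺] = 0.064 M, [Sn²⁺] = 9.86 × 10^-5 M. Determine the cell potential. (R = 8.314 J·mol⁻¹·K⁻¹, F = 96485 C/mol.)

0.695 V

The Sn⁴⁺/Sn²⁺ couple has the higher reduction potential and acts as the cathode, so E°_cell = +0.15 − (-0.40) = 0.55 V.
Balancing electrons gives n = 2; the reaction quotient is Q = [Cd²⁺]·[Sn²⁺]/[Sn⁴⁺] = 3.08 × 10^-5.
E = E° − (RT/nF) ln Q = 0.55 − (8.314×323)/(2×96485) × (-10.388) = 0.550 + 0.145 = 0.695 V.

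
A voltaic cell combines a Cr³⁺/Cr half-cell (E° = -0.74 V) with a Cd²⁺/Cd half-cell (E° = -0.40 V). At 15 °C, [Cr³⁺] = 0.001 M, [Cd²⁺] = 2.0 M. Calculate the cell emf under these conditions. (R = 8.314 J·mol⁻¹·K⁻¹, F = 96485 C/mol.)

0.406 V

The Cd²⁺/Cd couple has the higher reduction potential and acts as the cathode, so E°_cell = -0.40 − (-0.74) = 0.34 V.
Balancing electrons gives n = 6; the reaction quotient is Q = [Cr³⁺]^2/[Cd²⁺]^3 = 1.25 × 10^-7.
E = E° − (RT/nF) ln Q = 0.34 − (8.314×288)/(6×96485) × (-15.895) = 0.340 + 0.066 = 0.406 V.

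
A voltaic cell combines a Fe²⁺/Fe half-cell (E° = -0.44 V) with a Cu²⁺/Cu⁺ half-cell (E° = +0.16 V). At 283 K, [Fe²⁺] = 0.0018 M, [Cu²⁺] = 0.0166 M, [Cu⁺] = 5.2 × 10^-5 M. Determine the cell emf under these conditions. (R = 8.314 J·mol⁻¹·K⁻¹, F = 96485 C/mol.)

0.818 V

The Cu²⁺/Cu⁺ couple has the higher reduction potential and acts as the cathode, so E°_cell = +0.16 − (-0.44) = 0.60 V.
Balancing electrons gives n = 2; the reaction quotient is Q = [Fe²⁺]·[Cu⁺]^2/[Cu²⁺]^2 = 1.77 × 10^-8.
E = E° − (RT/nF) ln Q = 0.60 − (8.314×283)/(2×96485) × (-17.852) = 0.600 + 0.218 = 0.818 V.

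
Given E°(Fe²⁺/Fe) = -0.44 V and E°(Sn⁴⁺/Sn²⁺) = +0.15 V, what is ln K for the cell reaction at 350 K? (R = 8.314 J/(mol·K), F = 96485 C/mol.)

ln K = 39.1

E°_cell = +0.15 − (-0.44) = 0.59 V, with n = 2 electrons transferred.
At equilibrium E = 0, so the Nernst equation gives ln K = nFE°/RT = (2)(96485)(0.59)/((8.314)(350)) = 39.13.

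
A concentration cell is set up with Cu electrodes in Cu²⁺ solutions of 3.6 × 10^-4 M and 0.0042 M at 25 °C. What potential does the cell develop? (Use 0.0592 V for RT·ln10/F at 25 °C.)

0.032 V

Both half-cells are Cu²⁺/Cu, so E°_cell = 0. The concentrated side is the cathode; the cell reaction moves Cu²⁺ from high to low concentration with n = 2.
Q = [Cu²⁺]_dilute/[Cu²⁺]_conc = 3.6 × 10^-4/0.0042 = 0.0857.
E = 0 − (0.0592/2) log Q = −(0.0592/2)(-1.067) = 0.0316 V.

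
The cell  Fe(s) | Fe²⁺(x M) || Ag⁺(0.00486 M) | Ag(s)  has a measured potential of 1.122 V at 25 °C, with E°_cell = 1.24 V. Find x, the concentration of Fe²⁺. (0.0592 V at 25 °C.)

0.23 M

From the Nernst equation, log Q = n(E° − E)/0.0592 = 2(1.24 − 1.122)/0.0592 = 3.986, so Q = 9690.
With Q = [Fe²⁺]/[Ag⁺]^2 and the known concentrations, [Fe²⁺] in the numerator gives [Fe²⁺] = 0.23 M.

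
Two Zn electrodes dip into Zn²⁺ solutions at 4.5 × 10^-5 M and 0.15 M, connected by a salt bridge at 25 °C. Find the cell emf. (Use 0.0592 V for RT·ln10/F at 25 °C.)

Both half-cells are Zn²⁺/Zn, so E°_cell = 0. The concentrated side is the cathode; the cell reaction moves Zn²⁺ from high to low concentration with n = 2.
Q = [Zn²⁺]_dilute/[Zn²⁺]_conc = 4.5 × 10^-5/0.15 = 3 × 10^-4.
E = 0 − (0.0592/2) log Q = −(0.0592/2)(-3.523) = 0.1043 V.

0.10 V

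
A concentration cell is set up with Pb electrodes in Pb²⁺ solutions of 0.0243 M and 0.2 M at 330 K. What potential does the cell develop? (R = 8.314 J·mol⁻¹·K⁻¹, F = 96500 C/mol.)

0.030 V

Both half-cells are Pb²⁺/Pb, so E°_cell = 0. The concentrated side is the cathode; the cell reaction moves Pb²⁺ from high to low concentration with n = 2.
Q = [Pb²⁺]_dilute/[Pb²⁺]_conc = 0.0243/0.2 = 0.121.
E = 0 − (RT/nF) ln Q = −((8.314×330)/(2×96500))(-2.108) = 0.0300 V.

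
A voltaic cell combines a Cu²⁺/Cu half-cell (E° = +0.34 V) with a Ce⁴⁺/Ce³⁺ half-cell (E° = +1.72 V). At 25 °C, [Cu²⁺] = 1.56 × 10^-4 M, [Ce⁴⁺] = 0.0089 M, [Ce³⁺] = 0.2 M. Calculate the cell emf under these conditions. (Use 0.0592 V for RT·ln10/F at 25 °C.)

The Ce⁴⁺/Ce³⁺ couple has the higher reduction potential and acts as the cathode, so E°_cell = +1.72 − (+0.34) = 1.38 V.
Balancing electrons gives n = 2; the reaction quotient is Q = [Cu²⁺]·[Ce³⁺]^2/[Ce⁴⁺]^2 = 0.0788.
At 25 °C, E = E° − (0.0592/n) log Q = 1.38 − (0.0592/2)(-1.104) = 1.380 + 0.033 = 1.413 V.

1.41 V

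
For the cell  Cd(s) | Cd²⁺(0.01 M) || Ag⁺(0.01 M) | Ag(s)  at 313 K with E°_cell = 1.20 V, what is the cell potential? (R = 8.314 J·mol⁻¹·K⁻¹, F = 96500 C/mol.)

Balancing electrons gives n = 2; the reaction quotient is Q = [Cd²⁺]/[Ag⁺]^2 = 100.
E = E° − (RT/nF) ln Q = 1.20 − (8.314×313)/(2×96500) × (4.605) = 1.200 − 0.062 = 1.138 V.

1.14 V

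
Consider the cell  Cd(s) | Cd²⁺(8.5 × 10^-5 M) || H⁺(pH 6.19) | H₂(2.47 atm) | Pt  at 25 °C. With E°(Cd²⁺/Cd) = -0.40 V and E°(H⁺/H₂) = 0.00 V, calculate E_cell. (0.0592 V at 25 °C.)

The hydrogen couple is the cathode, so E°_cell = 0.40 V; n = 2.
[H⁺] = 10^(−6.19) = 6.5 × 10^-7 M, and Q = [Cd²⁺]·P(H₂) / [H⁺]^2 = 5.04 × 10^8.
E = E° − (0.0592/2) log Q = 0.40 − (0.0592/2)(8.702) = 0.142 V.

0.14 V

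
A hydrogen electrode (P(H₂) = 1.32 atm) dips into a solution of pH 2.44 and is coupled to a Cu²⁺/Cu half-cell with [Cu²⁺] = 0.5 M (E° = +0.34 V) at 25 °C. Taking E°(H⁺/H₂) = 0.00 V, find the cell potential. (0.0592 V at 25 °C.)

0.48 V

The Cu²⁺/Cu couple is the cathode, so E°_cell = 0.34 V; n = 2.
[H⁺] = 10^(−2.44) = 0.0036 M, and Q = [H⁺]^2 / ([Cu²⁺]·P(H₂)) = 2 × 10^-5.
E = E° − (0.0592/2) log Q = 0.34 − (0.0592/2)(-4.700) = 0.479 V.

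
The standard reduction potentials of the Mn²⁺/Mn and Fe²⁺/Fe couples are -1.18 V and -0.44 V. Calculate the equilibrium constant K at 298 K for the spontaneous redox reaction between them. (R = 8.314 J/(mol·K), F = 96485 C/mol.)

1.1 × 10^25

E°_cell = -0.44 − (-1.18) = 0.74 V, with n = 2 electrons transferred.
At equilibrium E = 0, so the Nernst equation gives ln K = nFE°/RT = (2)(96485)(0.74)/((8.314)(298)) = 57.64.
K = e^57.64 = 1.1 × 10^25.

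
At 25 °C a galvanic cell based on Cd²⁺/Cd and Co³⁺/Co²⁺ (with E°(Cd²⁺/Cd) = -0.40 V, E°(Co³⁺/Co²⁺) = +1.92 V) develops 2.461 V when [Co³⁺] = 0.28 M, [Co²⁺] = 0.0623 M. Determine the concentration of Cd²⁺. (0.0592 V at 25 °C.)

From the Nernst equation, log Q = n(E° − E)/0.0592 = 2(2.32 − 2.461)/0.0592 = -4.764, so Q = 1.72 × 10^-5.
With Q = [Cd²⁺]·[Co²⁺]^2/[Co³⁺]^2 and the known concentrations, [Cd²⁺] in the numerator gives [Cd²⁺] = 3.5 × 10^-4 M.

3.5 × 10^-4 M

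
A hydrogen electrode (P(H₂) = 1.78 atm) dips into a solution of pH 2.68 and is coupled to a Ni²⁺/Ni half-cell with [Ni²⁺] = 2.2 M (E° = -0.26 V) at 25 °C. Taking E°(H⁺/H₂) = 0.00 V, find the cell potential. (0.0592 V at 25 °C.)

The hydrogen couple is the cathode, so E°_cell = 0.26 V; n = 2.
[H⁺] = 10^(−2.68) = 0.0021 M, and Q = [Ni²⁺]·P(H₂) / [H⁺]^2 = 8.97 × 10^5.
E = E° − (0.0592/2) log Q = 0.26 − (0.0592/2)(5.953) = 0.084 V.

0.084 V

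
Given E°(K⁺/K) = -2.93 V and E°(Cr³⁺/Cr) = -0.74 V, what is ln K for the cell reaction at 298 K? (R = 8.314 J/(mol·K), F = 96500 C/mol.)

ln K = 255.9

E°_cell = -0.74 − (-2.93) = 2.19 V, with n = 3 electrons transferred.
At equilibrium E = 0, so the Nernst equation gives ln K = nFE°/RT = (3)(96500)(2.19)/((8.314)(298)) = 255.90.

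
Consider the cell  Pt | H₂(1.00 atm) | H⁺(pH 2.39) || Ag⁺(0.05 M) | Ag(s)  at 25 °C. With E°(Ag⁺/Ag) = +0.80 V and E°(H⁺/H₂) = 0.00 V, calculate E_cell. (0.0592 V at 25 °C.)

0.86 V

The Ag⁺/Ag couple is the cathode, so E°_cell = 0.80 V; n = 2.
[H⁺] = 10^(−2.39) = 0.0041 M, and Q = [H⁺]^2 / ([Ag⁺]^2·P(H₂)) = 0.00664.
E = E° − (0.0592/2) log Q = 0.80 − (0.0592/2)(-2.178) = 0.864 V.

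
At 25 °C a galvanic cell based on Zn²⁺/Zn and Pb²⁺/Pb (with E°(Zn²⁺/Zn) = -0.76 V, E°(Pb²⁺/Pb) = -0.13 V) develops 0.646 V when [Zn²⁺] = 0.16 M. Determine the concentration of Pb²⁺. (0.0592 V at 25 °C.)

From the Nernst equation, log Q = n(E° − E)/0.0592 = 2(0.63 − 0.646)/0.0592 = -0.541, so Q = 0.288.
With Q = [Zn²⁺]/[Pb²⁺] and the known concentrations, [Pb²⁺] in the denominator gives [Pb²⁺] = 0.56 M.

0.56 M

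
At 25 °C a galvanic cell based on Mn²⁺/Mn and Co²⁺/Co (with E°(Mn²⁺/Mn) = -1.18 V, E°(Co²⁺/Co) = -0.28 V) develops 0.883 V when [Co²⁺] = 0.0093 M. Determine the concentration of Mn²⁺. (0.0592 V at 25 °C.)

From the Nernst equation, log Q = n(E° − E)/0.0592 = 2(0.90 − 0.883)/0.0592 = 0.574, so Q = 3.75.
With Q = [Mn²⁺]/[Co²⁺] and the known concentrations, [Mn²⁺] in the numerator gives [Mn²⁺] = 0.035 M.

0.035 M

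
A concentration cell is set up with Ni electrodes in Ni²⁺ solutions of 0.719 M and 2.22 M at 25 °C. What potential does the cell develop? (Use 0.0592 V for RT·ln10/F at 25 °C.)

0.015 V

Both half-cells are Ni²⁺/Ni, so E°_cell = 0. The concentrated side is the cathode; the cell reaction moves Ni²⁺ from high to low concentration with n = 2.
Q = [Ni²⁺]_dilute/[Ni²⁺]_conc = 0.719/2.22 = 0.324.
E = 0 − (0.0592/2) log Q = −(0.0592/2)(-0.490) = 0.0145 V.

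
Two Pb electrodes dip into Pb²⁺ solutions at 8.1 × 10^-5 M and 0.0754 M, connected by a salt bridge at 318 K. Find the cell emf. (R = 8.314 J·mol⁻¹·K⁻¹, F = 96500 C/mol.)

Both half-cells are Pb²⁺/Pb, so E°_cell = 0. The concentrated side is the cathode; the cell reaction moves Pb²⁺ from high to low concentration with n = 2.
Q = [Pb²⁺]_dilute/[Pb²⁺]_conc = 8.1 × 10^-5/0.0754 = 0.00107.
E = 0 − (RT/nF) ln Q = −((8.314×318)/(2×96500))(-6.836) = 0.0936 V.

0.094 V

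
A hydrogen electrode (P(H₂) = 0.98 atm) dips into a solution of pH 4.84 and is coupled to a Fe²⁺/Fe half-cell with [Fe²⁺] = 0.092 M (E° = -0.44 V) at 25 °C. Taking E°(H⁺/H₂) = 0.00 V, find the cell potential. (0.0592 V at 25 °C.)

0.18 V

The hydrogen couple is the cathode, so E°_cell = 0.44 V; n = 2.
[H⁺] = 10^(−4.84) = 1.4 × 10^-5 M, and Q = [Fe²⁺]·P(H₂) / [H⁺]^2 = 4.32 × 10^8.
E = E° − (0.0592/2) log Q = 0.44 − (0.0592/2)(8.635) = 0.184 V.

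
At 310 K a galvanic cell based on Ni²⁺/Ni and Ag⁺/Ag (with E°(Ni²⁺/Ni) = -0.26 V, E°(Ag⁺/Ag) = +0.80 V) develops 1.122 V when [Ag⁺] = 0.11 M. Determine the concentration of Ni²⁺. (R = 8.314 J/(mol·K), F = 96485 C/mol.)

1.2 × 10^-4 M

From the Nernst equation, ln Q = nF(E° − E)/RT = 2×96485×(1.06 − 1.122)/(8.314×310) = -4.642, so Q = 0.00964.
With Q = [Ni²⁺]/[Ag⁺]^2 and the known concentrations, [Ni²⁺] in the numerator gives [Ni²⁺] = 1.2 × 10^-4 M.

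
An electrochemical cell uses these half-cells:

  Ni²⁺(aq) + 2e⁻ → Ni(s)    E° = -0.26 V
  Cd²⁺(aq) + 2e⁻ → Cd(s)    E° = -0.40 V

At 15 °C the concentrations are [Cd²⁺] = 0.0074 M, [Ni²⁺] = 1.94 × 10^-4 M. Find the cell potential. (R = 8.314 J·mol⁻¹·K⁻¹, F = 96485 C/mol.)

The Ni²⁺/Ni couple has the higher reduction potential and acts as the cathode, so E°_cell = -0.26 − (-0.40) = 0.14 V.
Balancing electrons gives n = 2; the reaction quotient is Q = [Cd²⁺]/[Ni²⁺] = 38.1.
E = E° − (RT/nF) ln Q = 0.14 − (8.314×288)/(2×96485) × (3.641) = 0.140 − 0.045 = 0.095 V.

0.095 V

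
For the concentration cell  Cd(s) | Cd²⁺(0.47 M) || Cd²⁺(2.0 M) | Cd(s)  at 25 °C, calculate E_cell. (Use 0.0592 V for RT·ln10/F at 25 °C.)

0.019 V

Both half-cells are Cd²⁺/Cd, so E°_cell = 0. The concentrated side is the cathode; the cell reaction moves Cd²⁺ from high to low concentration with n = 2.
Q = [Cd²⁺]_dilute/[Cd²⁺]_conc = 0.47/2.0 = 0.235.
E = 0 − (0.0592/2) log Q = −(0.0592/2)(-0.629) = 0.0186 V.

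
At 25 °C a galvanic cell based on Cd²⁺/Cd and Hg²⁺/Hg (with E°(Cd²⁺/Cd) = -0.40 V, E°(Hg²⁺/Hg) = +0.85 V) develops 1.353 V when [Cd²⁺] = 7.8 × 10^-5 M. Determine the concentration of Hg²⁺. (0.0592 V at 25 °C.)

From the Nernst equation, log Q = n(E° − E)/0.0592 = 2(1.25 − 1.353)/0.0592 = -3.480, so Q = 3.31 × 10^-4.
With Q = [Cd²⁺]/[Hg²⁺] and the known concentrations, [Hg²⁺] in the denominator gives [Hg²⁺] = 0.24 M.

0.24 M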